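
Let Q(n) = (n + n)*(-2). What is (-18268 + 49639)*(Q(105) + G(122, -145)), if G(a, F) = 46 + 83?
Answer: -9128961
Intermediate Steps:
Q(n) = -4*n (Q(n) = (2*n)*(-2) = -4*n)
G(a, F) = 129
(-18268 + 49639)*(Q(105) + G(122, -145)) = (-18268 + 49639)*(-4*105 + 129) = 31371*(-420 + 129) = 31371*(-291) = -9128961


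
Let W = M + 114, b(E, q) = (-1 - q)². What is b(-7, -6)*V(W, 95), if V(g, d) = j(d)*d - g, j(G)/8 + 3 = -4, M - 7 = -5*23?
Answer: -133150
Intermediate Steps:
M = -108 (M = 7 - 5*23 = 7 - 115 = -108)
j(G) = -56 (j(G) = -24 + 8*(-4) = -24 - 32 = -56)
W = 6 (W = -108 + 114 = 6)
V(g, d) = -g - 56*d (V(g, d) = -56*d - g = -g - 56*d)
b(-7, -6)*V(W, 95) = (1 - 6)²*(-1*6 - 56*95) = (-5)²*(-6 - 5320) = 25*(-5326) = -133150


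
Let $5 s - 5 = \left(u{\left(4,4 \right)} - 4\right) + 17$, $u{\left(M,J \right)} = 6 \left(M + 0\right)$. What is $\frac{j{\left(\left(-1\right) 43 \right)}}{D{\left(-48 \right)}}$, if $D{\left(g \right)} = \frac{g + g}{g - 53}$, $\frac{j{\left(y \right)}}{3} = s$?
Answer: $\frac{2121}{80} \approx 26.513$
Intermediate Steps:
$u{\left(M,J \right)} = 6 M$
$s = \frac{42}{5}$ ($s = 1 + \frac{\left(6 \cdot 4 - 4\right) + 17}{5} = 1 + \frac{\left(24 - 4\right) + 17}{5} = 1 + \frac{20 + 17}{5} = 1 + \frac{1}{5} \cdot 37 = 1 + \frac{37}{5} = \frac{42}{5} \approx 8.4$)
$j{\left(y \right)} = \frac{126}{5}$ ($j{\left(y \right)} = 3 \cdot \frac{42}{5} = \frac{126}{5}$)
$D{\left(g \right)} = \frac{2 g}{-53 + g}$
$\frac{j{\left(\left(-1\right) 43 \right)}}{D{\left(-48 \right)}} = \frac{126}{5 \cdot 2 \left(-48\right) \frac{1}{-53 - 48}} = \frac{126}{5 \cdot 2 \left(-48\right) \frac{1}{-101}} = \frac{126}{5 \cdot 2 \left(-48\right) \left(- \frac{1}{101}\right)} = \frac{126}{5 \cdot \frac{96}{101}} = \frac{126}{5} \cdot \frac{101}{96} = \frac{2121}{80}$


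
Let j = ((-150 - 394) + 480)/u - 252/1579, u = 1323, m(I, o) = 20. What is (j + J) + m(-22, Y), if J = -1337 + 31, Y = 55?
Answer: -2686910314/2089017 ≈ -1286.2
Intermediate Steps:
J = -1306
j = -434452/2089017 (j = ((-150 - 394) + 480)/1323 - 252/1579 = (-544 + 480)*(1/1323) - 252*1/1579 = -64*1/1323 - 252/1579 = -64/1323 - 252/1579 = -434452/2089017 ≈ -0.20797)
(j + J) + m(-22, Y) = (-434452/2089017 - 1306) + 20 = -2728690654/2089017 + 20 = -2686910314/2089017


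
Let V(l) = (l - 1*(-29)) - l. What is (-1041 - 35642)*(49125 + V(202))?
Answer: -1803116182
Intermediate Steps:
V(l) = 29 (V(l) = (l + 29) - l = (29 + l) - l = 29)
(-1041 - 35642)*(49125 + V(202)) = (-1041 - 35642)*(49125 + 29) = -36683*49154 = -1803116182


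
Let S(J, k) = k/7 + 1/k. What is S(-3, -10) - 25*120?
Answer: -210107/70 ≈ -3001.5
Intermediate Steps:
S(J, k) = 1/k + k/7 (S(J, k) = k*(⅐) + 1/k = k/7 + 1/k = 1/k + k/7)
S(-3, -10) - 25*120 = (1/(-10) + (⅐)*(-10)) - 25*120 = (-⅒ - 10/7) - 3000 = -107/70 - 3000 = -210107/70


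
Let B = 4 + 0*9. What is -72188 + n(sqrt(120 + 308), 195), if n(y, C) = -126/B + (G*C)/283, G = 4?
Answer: -40874677/566 ≈ -72217.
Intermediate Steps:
B = 4 (B = 4 + 0 = 4)
n(y, C) = -63/2 + 4*C/283 (n(y, C) = -126/4 + (4*C)/283 = -126*1/4 + (4*C)*(1/283) = -63/2 + 4*C/283)
-72188 + n(sqrt(120 + 308), 195) = -72188 + (-63/2 + (4/283)*195) = -72188 + (-63/2 + 780/283) = -72188 - 16269/566 = -40874677/566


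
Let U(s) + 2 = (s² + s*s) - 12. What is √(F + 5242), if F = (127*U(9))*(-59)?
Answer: I*√1103722 ≈ 1050.6*I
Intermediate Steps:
U(s) = -14 + 2*s² (U(s) = -2 + ((s² + s*s) - 12) = -2 + ((s² + s²) - 12) = -2 + (2*s² - 12) = -2 + (-12 + 2*s²) = -14 + 2*s²)
F = -1108964 (F = (127*(-14 + 2*9²))*(-59) = (127*(-14 + 2*81))*(-59) = (127*(-14 + 162))*(-59) = (127*148)*(-59) = 18796*(-59) = -1108964)
√(F + 5242) = √(-1108964 + 5242) = √(-1103722) = I*√1103722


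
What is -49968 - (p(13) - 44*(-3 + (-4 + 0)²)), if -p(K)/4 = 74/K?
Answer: -641852/13 ≈ -49373.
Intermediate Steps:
p(K) = -296/K
-49968 - (p(13) - 44*(-3 + (-4 + 0)²)) = -49968 - (-296/13 - 44*(-3 + (-4 + 0)²)) = -49968 - (-296*1/13 - 44*(-3 + (-4)²)) = -49968 - (-296/13 - 44*(-3 + 16)) = -49968 - (-296/13 - 44*13) = -49968 - (-296/13 - 572) = -49968 - 1*(-7732/13) = -49968 + 7732/13 = -641852/13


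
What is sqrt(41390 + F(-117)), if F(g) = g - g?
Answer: sqrt(41390) ≈ 203.45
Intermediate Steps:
F(g) = 0
sqrt(41390 + F(-117)) = sqrt(41390 + 0) = sqrt(41390)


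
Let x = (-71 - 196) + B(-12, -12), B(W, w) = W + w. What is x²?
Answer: 84681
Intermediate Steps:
x = -291 (x = (-71 - 196) + (-12 - 12) = -267 - 24 = -291)
x² = (-291)² = 84681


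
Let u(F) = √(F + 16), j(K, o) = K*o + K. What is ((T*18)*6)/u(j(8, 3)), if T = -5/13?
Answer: -45*√3/13 ≈ -5.9956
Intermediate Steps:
j(K, o) = K + K*o
u(F) = √(16 + F)
T = -5/13 (T = -5*1/13 = -5/13 ≈ -0.38462)
((T*18)*6)/u(j(8, 3)) = (-5/13*18*6)/(√(16 + 8*(1 + 3))) = (-90/13*6)/(√(16 + 8*4)) = -540/(13*√(16 + 32)) = -540*√3/12/13 = -45*√3/13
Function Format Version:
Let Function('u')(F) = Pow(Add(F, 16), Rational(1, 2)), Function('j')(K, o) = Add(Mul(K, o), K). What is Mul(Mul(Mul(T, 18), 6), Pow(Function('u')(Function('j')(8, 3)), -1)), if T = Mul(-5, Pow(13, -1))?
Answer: Mul(Rational(-45, 13), Pow(3, Rational(1, 2))) ≈ -5.9956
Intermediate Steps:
Function('j')(K, o) = Add(K, Mul(K, o))
Function('u')(F) = Pow(Add(16, F), Rational(1, 2))
T = Rational(-5, 13) (T = Mul(-5, Rational(1, 13)) = Rational(-5, 13) ≈ -0.38462)
Mul(Mul(Mul(T, 18), 6), Pow(Function('u')(Function('j')(8, 3)), -1)) = Mul(Mul(Mul(Rational(-5, 13), 18), 6), Pow(Pow(Add(16, Mul(8, Add(1, 3))), Rational(1, 2)), -1)) = Mul(Mul(Rational(-90, 13), 6), Pow(Pow(Add(16, Mul(8, 4)), Rational(1, 2)), -1)) = Mul(Rational(-540, 13), Pow(Pow(Add(16, 32), Rational(1, 2)), -1)) = Mul(Rational(-540, 13), Pow(Pow(48, Rational(1, 2)), -1)) = Mul(Rational(-540, 13), Pow(Mul(4, Pow(3, Rational(1, 2))), -1)) = Mul(Rational(-540, 13), Mul(Rational(1, 12), Pow(3, Rational(1, 2)))) = Mul(Rational(-45, 13), Pow(3, Rational(1, 2)))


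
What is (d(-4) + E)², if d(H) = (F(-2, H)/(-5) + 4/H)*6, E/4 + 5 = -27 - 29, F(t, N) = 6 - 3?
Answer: 1607824/25 ≈ 64313.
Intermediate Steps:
F(t, N) = 3
E = -244 (E = -20 + 4*(-27 - 29) = -20 + 4*(-56) = -20 - 224 = -244)
d(H) = -18/5 + 24/H (d(H) = (3/(-5) + 4/H)*6 = (3*(-⅕) + 4/H)*6 = (-⅗ + 4/H)*6 = -18/5 + 24/H)
(d(-4) + E)² = ((-18/5 + 24/(-4)) - 244)² = ((-18/5 + 24*(-¼)) - 244)² = ((-18/5 - 6) - 244)² = (-48/5 - 244)² = (-1268/5)² = 1607824/25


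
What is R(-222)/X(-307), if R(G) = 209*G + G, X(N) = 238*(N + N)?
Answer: 1665/5219 ≈ 0.31903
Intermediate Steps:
X(N) = 476*N (X(N) = 238*(2*N) = 476*N)
R(G) = 210*G
R(-222)/X(-307) = (210*(-222))/((476*(-307))) = -46620/(-146132) = -46620*(-1/146132) = 1665/5219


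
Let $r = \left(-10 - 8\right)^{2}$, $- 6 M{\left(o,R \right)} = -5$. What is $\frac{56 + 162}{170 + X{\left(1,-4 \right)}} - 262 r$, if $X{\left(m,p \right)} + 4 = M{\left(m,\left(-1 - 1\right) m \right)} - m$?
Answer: $- \frac{84462252}{995} \approx -84887.0$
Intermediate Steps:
$M{\left(o,R \right)} = \frac{5}{6}$ ($M{\left(o,R \right)} = \left(- \frac{1}{6}\right) \left(-5\right) = \frac{5}{6}$)
$X{\left(m,p \right)} = - \frac{19}{6} - m$ ($X{\left(m,p \right)} = -4 - \left(- \frac{5}{6} + m\right) = - \frac{19}{6} - m$)
$r = 324$ ($r = \left(-18\right)^{2} = 324$)
$\frac{56 + 162}{170 + X{\left(1,-4 \right)}} - 262 r = \frac{56 + 162}{170 - \frac{25}{6}} - 84888 = \frac{218}{170 - \frac{25}{6}} - 84888 = \frac{218}{\frac{995}{6}} - 84888 = 218 \cdot \frac{6}{995} - 84888 = \frac{1308}{995} - 84888 = - \frac{84462252}{995}$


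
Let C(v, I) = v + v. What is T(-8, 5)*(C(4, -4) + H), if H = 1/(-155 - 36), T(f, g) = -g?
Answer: -7635/191 ≈ -39.974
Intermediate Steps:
C(v, I) = 2*v
H = -1/191 (H = 1/(-191) = -1/191 ≈ -0.0052356)
T(-8, 5)*(C(4, -4) + H) = (-1*5)*(2*4 - 1/191) = -5*(8 - 1/191) = -5*1527/191 = -7635/191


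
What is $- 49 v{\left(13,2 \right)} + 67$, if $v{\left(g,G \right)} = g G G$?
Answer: $-2481$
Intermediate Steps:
$v{\left(g,G \right)} = g G^{2}$ ($v{\left(g,G \right)} = G g G = g G^{2}$)
$- 49 v{\left(13,2 \right)} + 67 = - 49 \cdot 13 \cdot 2^{2} + 67 = - 49 \cdot 13 \cdot 4 + 67 = \left(-49\right) 52 + 67 = -2548 + 67 = -2481$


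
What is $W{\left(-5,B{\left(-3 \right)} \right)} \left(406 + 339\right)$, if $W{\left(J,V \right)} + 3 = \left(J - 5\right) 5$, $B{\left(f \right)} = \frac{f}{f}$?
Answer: $-39485$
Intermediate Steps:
$B{\left(f \right)} = 1$
$W{\left(J,V \right)} = -28 + 5 J$ ($W{\left(J,V \right)} = -3 + \left(J - 5\right) 5 = -3 + \left(-5 + J\right) 5 = -3 + \left(-25 + 5 J\right) = -28 + 5 J$)
$W{\left(-5,B{\left(-3 \right)} \right)} \left(406 + 339\right) = \left(-28 + 5 \left(-5\right)\right) \left(406 + 339\right) = \left(-28 - 25\right) 745 = \left(-53\right) 745 = -39485$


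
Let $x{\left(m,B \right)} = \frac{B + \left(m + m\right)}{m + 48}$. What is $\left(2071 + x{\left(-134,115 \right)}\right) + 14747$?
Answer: $\frac{1446501}{86} \approx 16820.0$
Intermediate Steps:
$x{\left(m,B \right)} = \frac{B + 2 m}{48 + m}$
$\left(2071 + x{\left(-134,115 \right)}\right) + 14747 = \left(2071 + \frac{115 + 2 \left(-134\right)}{48 - 134}\right) + 14747 = \left(2071 + \frac{115 - 268}{-86}\right) + 14747 = \left(2071 - - \frac{153}{86}\right) + 14747 = \left(2071 + \frac{153}{86}\right) + 14747 = \frac{178259}{86} + 14747 = \frac{1446501}{86}$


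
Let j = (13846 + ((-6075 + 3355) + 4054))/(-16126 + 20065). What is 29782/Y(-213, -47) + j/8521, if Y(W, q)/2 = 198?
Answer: 166602596923/2215238454 ≈ 75.208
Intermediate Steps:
Y(W, q) = 396 (Y(W, q) = 2*198 = 396)
j = 5060/1313 (j = (13846 + (-2720 + 4054))/3939 = (13846 + 1334)*(1/3939) = 15180*(1/3939) = 5060/1313 ≈ 3.8538)
29782/Y(-213, -47) + j/8521 = 29782/396 + (5060/1313)/8521 = 29782*(1/396) + (5060/1313)*(1/8521) = 14891/198 + 5060/11188073 = 166602596923/2215238454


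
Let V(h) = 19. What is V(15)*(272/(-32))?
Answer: -323/2 ≈ -161.50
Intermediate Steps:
V(15)*(272/(-32)) = 19*(272/(-32)) = 19*(272*(-1/32)) = 19*(-17/2) = -323/2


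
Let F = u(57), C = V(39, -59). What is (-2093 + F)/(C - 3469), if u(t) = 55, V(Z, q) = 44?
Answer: 2038/3425 ≈ 0.59504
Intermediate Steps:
C = 44
F = 55
(-2093 + F)/(C - 3469) = (-2093 + 55)/(44 - 3469) = -2038/(-3425) = -2038*(-1/3425) = 2038/3425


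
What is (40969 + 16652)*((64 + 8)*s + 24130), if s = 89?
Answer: 1759630098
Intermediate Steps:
(40969 + 16652)*((64 + 8)*s + 24130) = (40969 + 16652)*((64 + 8)*89 + 24130) = 57621*(72*89 + 24130) = 57621*(6408 + 24130) = 57621*30538 = 1759630098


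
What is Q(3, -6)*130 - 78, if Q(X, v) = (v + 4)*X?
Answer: -858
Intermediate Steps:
Q(X, v) = X*(4 + v) (Q(X, v) = (4 + v)*X = X*(4 + v))
Q(3, -6)*130 - 78 = (3*(4 - 6))*130 - 78 = (3*(-2))*130 - 78 = -6*130 - 78 = -780 - 78 = -858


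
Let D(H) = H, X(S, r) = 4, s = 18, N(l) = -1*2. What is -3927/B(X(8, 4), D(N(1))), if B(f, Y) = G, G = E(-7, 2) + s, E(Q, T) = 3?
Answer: -187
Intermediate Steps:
N(l) = -2
G = 21 (G = 3 + 18 = 21)
B(f, Y) = 21
-3927/B(X(8, 4), D(N(1))) = -3927/21 = -3927*1/21 = -187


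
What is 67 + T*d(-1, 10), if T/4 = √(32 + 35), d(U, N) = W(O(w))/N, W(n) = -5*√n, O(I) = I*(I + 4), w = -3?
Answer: 67 - 2*I*√201 ≈ 67.0 - 28.355*I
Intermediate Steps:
O(I) = I*(4 + I)
d(U, N) = -5*I*√3/N (d(U, N) = (-5*I*√3*√(4 - 3))/N = (-5*I*√3)/N = -5*I*√3/N)
T = 4*√67 (T = 4*√(32 + 35) = 4*√67 ≈ 32.741)
67 + T*d(-1, 10) = 67 + (4*√67)*(-5*I*√3/10) = 67 + (4*√67)*(-5*I*√3*⅒) = 67 + (4*√67)*(-I*√3/2) = 67 - 2*I*√201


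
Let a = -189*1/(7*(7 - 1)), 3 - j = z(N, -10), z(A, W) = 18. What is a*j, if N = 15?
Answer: 135/2 ≈ 67.500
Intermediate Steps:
j = -15 (j = 3 - 1*18 = 3 - 18 = -15)
a = -9/2 (a = -189/(7*6) = -189/42 = -189*1/42 = -9/2 ≈ -4.5000)
a*j = -9/2*(-15) = 135/2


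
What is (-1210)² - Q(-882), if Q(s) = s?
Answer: 1464982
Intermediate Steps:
(-1210)² - Q(-882) = (-1210)² - 1*(-882) = 1464100 + 882 = 1464982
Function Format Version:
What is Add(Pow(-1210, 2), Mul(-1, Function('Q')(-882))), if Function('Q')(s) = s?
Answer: 1464982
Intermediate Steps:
Add(Pow(-1210, 2), Mul(-1, Function('Q')(-882))) = Add(Pow(-1210, 2), Mul(-1, -882)) = Add(1464100, 882) = 1464982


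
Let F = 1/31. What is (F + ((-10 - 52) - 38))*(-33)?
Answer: 102267/31 ≈ 3298.9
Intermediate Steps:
F = 1/31 ≈ 0.032258
(F + ((-10 - 52) - 38))*(-33) = (1/31 + ((-10 - 52) - 38))*(-33) = (1/31 + (-62 - 38))*(-33) = (1/31 - 100)*(-33) = -3099/31*(-33) = 102267/31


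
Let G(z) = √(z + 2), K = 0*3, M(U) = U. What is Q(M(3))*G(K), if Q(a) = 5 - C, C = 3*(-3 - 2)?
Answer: 20*√2 ≈ 28.284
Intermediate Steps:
C = -15 (C = 3*(-5) = -15)
K = 0
G(z) = √(2 + z)
Q(a) = 20 (Q(a) = 5 - 1*(-15) = 5 + 15 = 20)
Q(M(3))*G(K) = 20*√(2 + 0) = 20*√2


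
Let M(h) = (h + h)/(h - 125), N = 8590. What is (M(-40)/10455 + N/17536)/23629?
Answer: 1481979713/71479887526080 ≈ 2.0733e-5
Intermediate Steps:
M(h) = 2*h/(-125 + h) (M(h) = (2*h)/(-125 + h) = 2*h/(-125 + h))
(M(-40)/10455 + N/17536)/23629 = ((2*(-40)/(-125 - 40))/10455 + 8590/17536)/23629 = ((2*(-40)/(-165))*(1/10455) + 8590*(1/17536))*(1/23629) = ((2*(-40)*(-1/165))*(1/10455) + 4295/8768)*(1/23629) = ((16/33)*(1/10455) + 4295/8768)*(1/23629) = (16/345015 + 4295/8768)*(1/23629) = (1481979713/3025091520)*(1/23629) = 1481979713/71479887526080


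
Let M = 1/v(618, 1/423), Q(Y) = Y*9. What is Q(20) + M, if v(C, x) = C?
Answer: 111241/618 ≈ 180.00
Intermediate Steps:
Q(Y) = 9*Y
M = 1/618 ≈ 0.0016181
Q(20) + M = 9*20 + 1/618 = 180 + 1/618 = 111241/618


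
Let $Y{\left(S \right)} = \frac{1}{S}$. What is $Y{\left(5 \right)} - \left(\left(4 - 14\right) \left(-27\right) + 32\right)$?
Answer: $- \frac{1509}{5} \approx -301.8$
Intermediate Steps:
$Y{\left(5 \right)} - \left(\left(4 - 14\right) \left(-27\right) + 32\right) = \frac{1}{5} - \left(\left(4 - 14\right) \left(-27\right) + 32\right) = \frac{1}{5} - \left(\left(-10\right) \left(-27\right) + 32\right) = \frac{1}{5} - \left(270 + 32\right) = \frac{1}{5} - 302 = - \frac{1509}{5}$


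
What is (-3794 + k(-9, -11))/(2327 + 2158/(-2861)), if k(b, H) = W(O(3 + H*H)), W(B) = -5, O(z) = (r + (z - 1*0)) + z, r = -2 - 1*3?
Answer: -10868939/6655389 ≈ -1.6331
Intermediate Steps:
r = -5 (r = -2 - 3 = -5)
O(z) = -5 + 2*z (O(z) = (-5 + (z - 1*0)) + z = (-5 + (z + 0)) + z = (-5 + z) + z = -5 + 2*z)
k(b, H) = -5
(-3794 + k(-9, -11))/(2327 + 2158/(-2861)) = (-3794 - 5)/(2327 + 2158/(-2861)) = -3799/(2327 + 2158*(-1/2861)) = -3799/(2327 - 2158/2861) = -3799/6655389/2861 = -3799*2861/6655389 = -10868939/6655389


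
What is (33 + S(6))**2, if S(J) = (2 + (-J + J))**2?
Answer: 1369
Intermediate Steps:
S(J) = 4 (S(J) = (2 + 0)**2 = 2**2 = 4)
(33 + S(6))**2 = (33 + 4)**2 = 37**2 = 1369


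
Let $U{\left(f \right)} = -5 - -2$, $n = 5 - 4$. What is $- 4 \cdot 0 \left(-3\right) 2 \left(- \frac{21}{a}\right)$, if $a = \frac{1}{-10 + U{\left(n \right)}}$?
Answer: $0$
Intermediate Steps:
$n = 1$
$U{\left(f \right)} = -3$ ($U{\left(f \right)} = -5 + 2 = -3$)
$a = - \frac{1}{13}$ ($a = \frac{1}{-10 - 3} = \frac{1}{-13} = - \frac{1}{13} \approx -0.076923$)
$- 4 \cdot 0 \left(-3\right) 2 \left(- \frac{21}{a}\right) = - 4 \cdot 0 \left(-3\right) 2 \left(- \frac{21}{- \frac{1}{13}}\right) = \left(-4\right) 0 \cdot 2 \left(\left(-21\right) \left(-13\right)\right) = 0 \cdot 2 \cdot 273 = 0 \cdot 273 = 0$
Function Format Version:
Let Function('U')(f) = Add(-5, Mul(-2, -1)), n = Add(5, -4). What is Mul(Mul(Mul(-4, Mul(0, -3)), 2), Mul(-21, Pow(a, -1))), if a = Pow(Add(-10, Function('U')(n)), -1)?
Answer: 0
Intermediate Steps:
n = 1
Function('U')(f) = -3 (Function('U')(f) = Add(-5, 2) = -3)
a = Rational(-1, 13) (a = Pow(Add(-10, -3), -1) = Pow(-13, -1) = Rational(-1, 13) ≈ -0.076923)
Mul(Mul(Mul(-4, Mul(0, -3)), 2), Mul(-21, Pow(a, -1))) = Mul(Mul(Mul(-4, Mul(0, -3)), 2), Mul(-21, Pow(Rational(-1, 13), -1))) = Mul(Mul(Mul(-4, 0), 2), Mul(-21, -13)) = Mul(Mul(0, 2), 273) = Mul(0, 273) = 0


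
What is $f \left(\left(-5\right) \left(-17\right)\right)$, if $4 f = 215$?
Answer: $\frac{18275}{4} \approx 4568.8$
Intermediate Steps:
$f = \frac{215}{4}$ ($f = \frac{1}{4} \cdot 215 = \frac{215}{4} \approx 53.75$)
$f \left(\left(-5\right) \left(-17\right)\right) = \frac{215 \left(\left(-5\right) \left(-17\right)\right)}{4} = \frac{215}{4} \cdot 85 = \frac{18275}{4}$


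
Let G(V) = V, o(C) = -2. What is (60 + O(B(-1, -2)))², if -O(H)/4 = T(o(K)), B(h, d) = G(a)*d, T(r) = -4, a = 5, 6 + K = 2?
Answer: 5776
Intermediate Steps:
K = -4 (K = -6 + 2 = -4)
B(h, d) = 5*d
O(H) = 16 (O(H) = -4*(-4) = 16)
(60 + O(B(-1, -2)))² = (60 + 16)² = 76² = 5776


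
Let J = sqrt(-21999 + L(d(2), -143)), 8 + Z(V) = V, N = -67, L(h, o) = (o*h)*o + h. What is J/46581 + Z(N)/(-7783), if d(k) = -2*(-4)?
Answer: 75/7783 + sqrt(141601)/46581 ≈ 0.017715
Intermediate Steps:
d(k) = 8
L(h, o) = h + h*o**2 (L(h, o) = (h*o)*o + h = h*o**2 + h = h + h*o**2)
Z(V) = -8 + V
J = sqrt(141601) (J = sqrt(-21999 + 8*(1 + (-143)**2)) = sqrt(-21999 + 8*(1 + 20449)) = sqrt(-21999 + 8*20450) = sqrt(-21999 + 163600) = sqrt(141601) ≈ 376.30)
J/46581 + Z(N)/(-7783) = sqrt(141601)/46581 + (-8 - 67)/(-7783) = sqrt(141601)*(1/46581) - 75*(-1/7783) = sqrt(141601)/46581 + 75/7783 = 75/7783 + sqrt(141601)/46581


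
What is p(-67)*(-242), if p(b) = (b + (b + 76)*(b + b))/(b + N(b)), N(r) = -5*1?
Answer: -154033/36 ≈ -4278.7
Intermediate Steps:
N(r) = -5
p(b) = (b + 2*b*(76 + b))/(-5 + b) (p(b) = (b + (b + 76)*(b + b))/(b - 5) = (b + (76 + b)*(2*b))/(-5 + b) = (b + 2*b*(76 + b))/(-5 + b))
p(-67)*(-242) = -67*(153 + 2*(-67))/(-5 - 67)*(-242) = -67*(153 - 134)/(-72)*(-242) = -67*(-1/72)*19*(-242) = (1273/72)*(-242) = -154033/36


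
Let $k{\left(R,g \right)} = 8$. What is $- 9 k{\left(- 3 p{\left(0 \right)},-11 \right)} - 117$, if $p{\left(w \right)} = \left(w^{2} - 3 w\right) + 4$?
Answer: $-189$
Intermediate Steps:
$p{\left(w \right)} = 4 + w^{2} - 3 w$
$- 9 k{\left(- 3 p{\left(0 \right)},-11 \right)} - 117 = \left(-9\right) 8 - 117 = -72 - 117 = -189$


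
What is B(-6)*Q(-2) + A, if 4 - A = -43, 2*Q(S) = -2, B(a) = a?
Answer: 53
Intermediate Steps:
Q(S) = -1 (Q(S) = (½)*(-2) = -1)
A = 47 (A = 4 - 1*(-43) = 4 + 43 = 47)
B(-6)*Q(-2) + A = -6*(-1) + 47 = 6 + 47 = 53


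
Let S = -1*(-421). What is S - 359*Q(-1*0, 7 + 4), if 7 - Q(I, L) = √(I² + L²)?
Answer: 1857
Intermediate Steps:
S = 421
Q(I, L) = 7 - √(I² + L²)
S - 359*Q(-1*0, 7 + 4) = 421 - 359*(7 - √((-1*0)² + (7 + 4)²)) = 421 - 359*(7 - √(0² + 11²)) = 421 - 359*(7 - √(0 + 121)) = 421 - 359*(7 - √121) = 421 - 359*(7 - 1*11) = 421 - 359*(7 - 11) = 421 - 359*(-4) = 421 + 1436 = 1857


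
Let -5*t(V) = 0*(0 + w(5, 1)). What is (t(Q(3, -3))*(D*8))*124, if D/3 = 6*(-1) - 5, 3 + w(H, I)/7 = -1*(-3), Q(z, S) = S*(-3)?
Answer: 0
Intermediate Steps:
Q(z, S) = -3*S
w(H, I) = 0 (w(H, I) = -21 + 7*(-1*(-3)) = -21 + 7*3 = -21 + 21 = 0)
D = -33 (D = 3*(6*(-1) - 5) = 3*(-6 - 5) = 3*(-11) = -33)
t(V) = 0 (t(V) = -0*(0 + 0) = -0*0 = -⅕*0 = 0)
(t(Q(3, -3))*(D*8))*124 = (0*(-33*8))*124 = (0*(-264))*124 = 0*124 = 0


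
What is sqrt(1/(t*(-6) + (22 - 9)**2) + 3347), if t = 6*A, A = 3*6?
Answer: 2*sqrt(191984637)/479 ≈ 57.853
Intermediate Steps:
A = 18
t = 108 (t = 6*18 = 108)
sqrt(1/(t*(-6) + (22 - 9)**2) + 3347) = sqrt(1/(108*(-6) + (22 - 9)**2) + 3347) = sqrt(1/(-648 + 13**2) + 3347) = sqrt(1/(-648 + 169) + 3347) = sqrt(1/(-479) + 3347) = sqrt(-1/479 + 3347) = sqrt(1603212/479) = 2*sqrt(191984637)/479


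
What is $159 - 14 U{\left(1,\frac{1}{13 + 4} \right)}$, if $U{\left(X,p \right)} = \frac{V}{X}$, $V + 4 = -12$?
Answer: $383$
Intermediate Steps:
$V = -16$ ($V = -4 - 12 = -16$)
$U{\left(X,p \right)} = - \frac{16}{X}$
$159 - 14 U{\left(1,\frac{1}{13 + 4} \right)} = 159 - 14 \left(- \frac{16}{1}\right) = 159 - 14 \left(\left(-16\right) 1\right) = 159 - -224 = 159 + 224 = 383$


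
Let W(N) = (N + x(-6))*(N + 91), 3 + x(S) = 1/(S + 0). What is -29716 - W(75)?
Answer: -124921/3 ≈ -41640.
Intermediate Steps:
x(S) = -3 + 1/S (x(S) = -3 + 1/(S + 0) = -3 + 1/S)
W(N) = (91 + N)*(-19/6 + N) (W(N) = (N + (-3 + 1/(-6)))*(N + 91) = (N + (-3 - ⅙))*(91 + N) = (N - 19/6)*(91 + N) = (-19/6 + N)*(91 + N) = (91 + N)*(-19/6 + N))
-29716 - W(75) = -29716 - (-1729/6 + 75² + (527/6)*75) = -29716 - (-1729/6 + 5625 + 13175/2) = -29716 - 1*35773/3 = -29716 - 35773/3 = -124921/3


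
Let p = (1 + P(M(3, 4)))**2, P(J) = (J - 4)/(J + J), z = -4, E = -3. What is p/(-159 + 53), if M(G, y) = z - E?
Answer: -49/424 ≈ -0.11557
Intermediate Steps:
M(G, y) = -1 (M(G, y) = -4 - 1*(-3) = -4 + 3 = -1)
P(J) = (-4 + J)/(2*J) (P(J) = (-4 + J)/((2*J)) = (-4 + J)*(1/(2*J)) = (-4 + J)/(2*J))
p = 49/4 (p = (1 + (1/2)*(-4 - 1)/(-1))**2 = (1 + (1/2)*(-1)*(-5))**2 = (1 + 5/2)**2 = (7/2)**2 = 49/4 ≈ 12.250)
p/(-159 + 53) = (49/4)/(-159 + 53) = (49/4)/(-106) = -1/106*49/4 = -49/424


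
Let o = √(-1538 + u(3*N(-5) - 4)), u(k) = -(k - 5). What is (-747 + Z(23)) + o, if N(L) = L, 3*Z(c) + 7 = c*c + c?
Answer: -1696/3 + I*√1514 ≈ -565.33 + 38.91*I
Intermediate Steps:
Z(c) = -7/3 + c/3 + c²/3 (Z(c) = -7/3 + (c*c + c)/3 = -7/3 + (c² + c)/3 = -7/3 + (c + c²)/3 = -7/3 + (c/3 + c²/3) = -7/3 + c/3 + c²/3)
u(k) = 5 - k (u(k) = -(-5 + k) = 5 - k)
o = I*√1514 (o = √(-1538 + (5 - (3*(-5) - 4))) = √(-1538 + (5 - (-15 - 4))) = √(-1538 + (5 - 1*(-19))) = √(-1538 + (5 + 19)) = √(-1538 + 24) = √(-1514) = I*√1514 ≈ 38.91*I)
(-747 + Z(23)) + o = (-747 + (-7/3 + (⅓)*23 + (⅓)*23²)) + I*√1514 = (-747 + (-7/3 + 23/3 + (⅓)*529)) + I*√1514 = (-747 + (-7/3 + 23/3 + 529/3)) + I*√1514 = (-747 + 545/3) + I*√1514 = -1696/3 + I*√1514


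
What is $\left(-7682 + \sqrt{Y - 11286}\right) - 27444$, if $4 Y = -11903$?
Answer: $-35126 + \frac{i \sqrt{57047}}{2} \approx -35126.0 + 119.42 i$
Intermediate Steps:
$Y = - \frac{11903}{4}$ ($Y = \frac{1}{4} \left(-11903\right) = - \frac{11903}{4} \approx -2975.8$)
$\left(-7682 + \sqrt{Y - 11286}\right) - 27444 = \left(-7682 + \sqrt{- \frac{11903}{4} - 11286}\right) - 27444 = \left(-7682 + \sqrt{- \frac{57047}{4}}\right) - 27444 = \left(-7682 + \frac{i \sqrt{57047}}{2}\right) - 27444 = -35126 + \frac{i \sqrt{57047}}{2}$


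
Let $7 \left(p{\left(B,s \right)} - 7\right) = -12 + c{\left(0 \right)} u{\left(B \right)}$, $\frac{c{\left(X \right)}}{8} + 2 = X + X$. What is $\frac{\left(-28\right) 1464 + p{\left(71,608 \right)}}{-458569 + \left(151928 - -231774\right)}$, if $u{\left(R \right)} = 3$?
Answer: $\frac{286955}{524069} \approx 0.54755$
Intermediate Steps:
$c{\left(X \right)} = -16 + 16 X$ ($c{\left(X \right)} = -16 + 8 \left(X + X\right) = -16 + 8 \cdot 2 X = -16 + 16 X$)
$p{\left(B,s \right)} = - \frac{11}{7}$ ($p{\left(B,s \right)} = 7 + \frac{-12 + \left(-16 + 16 \cdot 0\right) 3}{7} = 7 + \frac{-12 + \left(-16 + 0\right) 3}{7} = 7 + \frac{-12 - 48}{7} = 7 + \frac{1}{7} \left(-60\right) = 7 - \frac{60}{7} = - \frac{11}{7}$)
$\frac{\left(-28\right) 1464 + p{\left(71,608 \right)}}{-458569 + \left(151928 - -231774\right)} = \frac{\left(-28\right) 1464 - \frac{11}{7}}{-458569 + \left(151928 - -231774\right)} = \frac{-40992 - \frac{11}{7}}{-458569 + \left(151928 + 231774\right)} = - \frac{286955}{7 \left(-458569 + 383702\right)} = - \frac{286955}{7 \left(-74867\right)} = \left(- \frac{286955}{7}\right) \left(- \frac{1}{74867}\right) = \frac{286955}{524069}$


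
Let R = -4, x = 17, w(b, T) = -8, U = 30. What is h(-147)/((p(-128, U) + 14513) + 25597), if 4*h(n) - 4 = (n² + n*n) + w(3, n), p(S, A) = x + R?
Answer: 21607/80246 ≈ 0.26926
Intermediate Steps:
p(S, A) = 13 (p(S, A) = 17 - 4 = 13)
h(n) = -1 + n²/2 (h(n) = 1 + ((n² + n*n) - 8)/4 = 1 + ((n² + n²) - 8)/4 = 1 + (2*n² - 8)/4 = 1 + (-8 + 2*n²)/4 = 1 + (-2 + n²/2) = -1 + n²/2)
h(-147)/((p(-128, U) + 14513) + 25597) = (-1 + (½)*(-147)²)/((13 + 14513) + 25597) = (-1 + (½)*21609)/(14526 + 25597) = (-1 + 21609/2)/40123 = (21607/2)*(1/40123) = 21607/80246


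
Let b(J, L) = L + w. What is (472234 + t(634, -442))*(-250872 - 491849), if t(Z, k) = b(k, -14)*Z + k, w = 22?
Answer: -354176906944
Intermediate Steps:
b(J, L) = 22 + L (b(J, L) = L + 22 = 22 + L)
t(Z, k) = k + 8*Z (t(Z, k) = (22 - 14)*Z + k = 8*Z + k = k + 8*Z)
(472234 + t(634, -442))*(-250872 - 491849) = (472234 + (-442 + 8*634))*(-250872 - 491849) = (472234 + (-442 + 5072))*(-742721) = (472234 + 4630)*(-742721) = 476864*(-742721) = -354176906944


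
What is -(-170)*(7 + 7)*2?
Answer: 4760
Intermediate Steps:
-(-170)*(7 + 7)*2 = -(-170)*14*2 = -34*(-70)*2 = 2380*2 = 4760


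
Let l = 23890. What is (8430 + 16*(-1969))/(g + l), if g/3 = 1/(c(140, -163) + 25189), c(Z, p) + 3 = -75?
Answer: -579411214/599901793 ≈ -0.96584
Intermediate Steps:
c(Z, p) = -78 (c(Z, p) = -3 - 75 = -78)
g = 3/25111 (g = 3/(-78 + 25189) = 3/25111 ≈ 0.00011947)
(8430 + 16*(-1969))/(g + l) = (8430 + 16*(-1969))/(3/25111 + 23890) = (8430 - 31504)/(599901793/25111) = -23074*25111/599901793 = -579411214/599901793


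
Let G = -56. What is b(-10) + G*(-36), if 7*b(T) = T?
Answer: 14102/7 ≈ 2014.6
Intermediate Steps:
b(T) = T/7
b(-10) + G*(-36) = (⅐)*(-10) - 56*(-36) = -10/7 + 2016 = 14102/7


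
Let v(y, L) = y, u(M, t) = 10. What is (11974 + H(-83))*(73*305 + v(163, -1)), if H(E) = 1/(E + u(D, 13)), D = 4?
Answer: 19604337228/73 ≈ 2.6855e+8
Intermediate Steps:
H(E) = 1/(10 + E) (H(E) = 1/(E + 10) = 1/(10 + E))
(11974 + H(-83))*(73*305 + v(163, -1)) = (11974 + 1/(10 - 83))*(73*305 + 163) = (11974 + 1/(-73))*(22265 + 163) = (11974 - 1/73)*22428 = (874101/73)*22428 = 19604337228/73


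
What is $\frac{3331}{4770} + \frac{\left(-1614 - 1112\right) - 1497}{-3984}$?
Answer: $\frac{5569069}{3167280} \approx 1.7583$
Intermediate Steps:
$\frac{3331}{4770} + \frac{\left(-1614 - 1112\right) - 1497}{-3984} = 3331 \cdot \frac{1}{4770} + \left(-2726 - 1497\right) \left(- \frac{1}{3984}\right) = \frac{3331}{4770} - - \frac{4223}{3984} = \frac{3331}{4770} + \frac{4223}{3984} = \frac{5569069}{3167280}$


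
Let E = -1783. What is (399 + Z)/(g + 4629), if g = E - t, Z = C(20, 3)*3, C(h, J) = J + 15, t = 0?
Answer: 453/2846 ≈ 0.15917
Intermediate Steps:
C(h, J) = 15 + J
Z = 54 (Z = (15 + 3)*3 = 18*3 = 54)
g = -1783 (g = -1783 - 1*0 = -1783 + 0 = -1783)
(399 + Z)/(g + 4629) = (399 + 54)/(-1783 + 4629) = 453/2846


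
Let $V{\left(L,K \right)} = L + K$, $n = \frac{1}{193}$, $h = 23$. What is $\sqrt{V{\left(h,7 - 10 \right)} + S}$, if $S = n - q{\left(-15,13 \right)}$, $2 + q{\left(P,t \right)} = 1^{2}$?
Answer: $\frac{\sqrt{782422}}{193} \approx 4.5831$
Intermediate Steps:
$n = \frac{1}{193} \approx 0.0051813$
$q{\left(P,t \right)} = -1$ ($q{\left(P,t \right)} = -2 + 1^{2} = -2 + 1 = -1$)
$V{\left(L,K \right)} = K + L$
$S = \frac{194}{193}$ ($S = \frac{1}{193} - -1 = \frac{1}{193} + 1 = \frac{194}{193} \approx 1.0052$)
$\sqrt{V{\left(h,7 - 10 \right)} + S} = \sqrt{\left(\left(7 - 10\right) + 23\right) + \frac{194}{193}} = \sqrt{\left(-3 + 23\right) + \frac{194}{193}} = \sqrt{20 + \frac{194}{193}} = \sqrt{\frac{4054}{193}} = \frac{\sqrt{782422}}{193}$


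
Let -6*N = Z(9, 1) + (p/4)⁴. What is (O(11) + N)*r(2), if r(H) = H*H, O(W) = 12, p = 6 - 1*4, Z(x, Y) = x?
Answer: 1007/24 ≈ 41.958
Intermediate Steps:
p = 2 (p = 6 - 4 = 2)
N = -145/96 (N = -(9 + (2/4)⁴)/6 = -(9 + (2*(¼))⁴)/6 = -(9 + (½)⁴)/6 = -(9 + 1/16)/6 = -⅙*145/16 = -145/96 ≈ -1.5104)
r(H) = H²
(O(11) + N)*r(2) = (12 - 145/96)*2² = (1007/96)*4 = 1007/24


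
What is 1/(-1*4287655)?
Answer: -1/4287655 ≈ -2.3323e-7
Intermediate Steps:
1/(-1*4287655) = 1/(-4287655) = -1/4287655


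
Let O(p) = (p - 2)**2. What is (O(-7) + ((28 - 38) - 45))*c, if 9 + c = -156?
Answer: -4290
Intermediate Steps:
c = -165 (c = -9 - 156 = -165)
O(p) = (-2 + p)**2
(O(-7) + ((28 - 38) - 45))*c = ((-2 - 7)**2 + ((28 - 38) - 45))*(-165) = ((-9)**2 + (-10 - 45))*(-165) = (81 - 55)*(-165) = 26*(-165) = -4290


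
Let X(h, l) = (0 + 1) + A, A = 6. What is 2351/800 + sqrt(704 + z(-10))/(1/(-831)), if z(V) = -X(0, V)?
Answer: 2351/800 - 831*sqrt(697) ≈ -21936.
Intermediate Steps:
X(h, l) = 7 (X(h, l) = (0 + 1) + 6 = 1 + 6 = 7)
z(V) = -7 (z(V) = -1*7 = -7)
2351/800 + sqrt(704 + z(-10))/(1/(-831)) = 2351/800 + sqrt(704 - 7)/(1/(-831)) = 2351*(1/800) + sqrt(697)/(-1/831) = 2351/800 + sqrt(697)*(-831) = 2351/800 - 831*sqrt(697)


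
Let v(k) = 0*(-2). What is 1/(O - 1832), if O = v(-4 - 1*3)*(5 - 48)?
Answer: -1/1832 ≈ -0.00054585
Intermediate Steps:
v(k) = 0
O = 0 (O = 0*(5 - 48) = 0*(-43) = 0)
1/(O - 1832) = 1/(0 - 1832) = 1/(-1832) = -1/1832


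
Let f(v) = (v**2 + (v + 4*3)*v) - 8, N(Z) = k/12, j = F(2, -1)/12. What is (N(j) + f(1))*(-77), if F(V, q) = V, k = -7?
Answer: -5005/12 ≈ -417.08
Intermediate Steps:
j = 1/6 (j = 2/12 = 2*(1/12) = 1/6 ≈ 0.16667)
N(Z) = -7/12
f(v) = -8 + v**2 + v*(12 + v) (f(v) = (v**2 + (v + 12)*v) - 8 = (v**2 + (12 + v)*v) - 8 = (v**2 + v*(12 + v)) - 8 = -8 + v**2 + v*(12 + v))
(N(j) + f(1))*(-77) = (-7/12 + (-8 + 2*1**2 + 12*1))*(-77) = (-7/12 + (-8 + 2*1 + 12))*(-77) = (-7/12 + (-8 + 2 + 12))*(-77) = (-7/12 + 6)*(-77) = (65/12)*(-77) = -5005/12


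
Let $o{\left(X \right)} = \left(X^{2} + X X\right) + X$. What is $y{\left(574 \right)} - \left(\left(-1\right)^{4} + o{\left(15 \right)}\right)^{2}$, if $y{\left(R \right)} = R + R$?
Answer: $-216008$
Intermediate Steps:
$o{\left(X \right)} = X + 2 X^{2}$ ($o{\left(X \right)} = \left(X^{2} + X^{2}\right) + X = 2 X^{2} + X = X + 2 X^{2}$)
$y{\left(R \right)} = 2 R$
$y{\left(574 \right)} - \left(\left(-1\right)^{4} + o{\left(15 \right)}\right)^{2} = 2 \cdot 574 - \left(\left(-1\right)^{4} + 15 \left(1 + 2 \cdot 15\right)\right)^{2} = 1148 - \left(1 + 15 \left(1 + 30\right)\right)^{2} = 1148 - \left(1 + 15 \cdot 31\right)^{2} = 1148 - \left(1 + 465\right)^{2} = 1148 - 466^{2} = 1148 - 217156 = -216008$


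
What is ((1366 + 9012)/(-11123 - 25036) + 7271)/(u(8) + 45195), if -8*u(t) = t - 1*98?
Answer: 1051606844/6538451175 ≈ 0.16083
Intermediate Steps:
u(t) = 49/4 - t/8 (u(t) = -(t - 1*98)/8 = -(t - 98)/8 = -(-98 + t)/8 = 49/4 - t/8)
((1366 + 9012)/(-11123 - 25036) + 7271)/(u(8) + 45195) = ((1366 + 9012)/(-11123 - 25036) + 7271)/((49/4 - ⅛*8) + 45195) = (10378/(-36159) + 7271)/((49/4 - 1) + 45195) = (10378*(-1/36159) + 7271)/(45/4 + 45195) = (-10378/36159 + 7271)/(180825/4) = (262901711/36159)*(4/180825) = 1051606844/6538451175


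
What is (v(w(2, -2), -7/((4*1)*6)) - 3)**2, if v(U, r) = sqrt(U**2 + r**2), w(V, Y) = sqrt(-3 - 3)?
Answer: (72 - I*sqrt(3407))**2/576 ≈ 3.0851 - 14.592*I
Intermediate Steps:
w(V, Y) = I*sqrt(6) (w(V, Y) = sqrt(-6) = I*sqrt(6))
(v(w(2, -2), -7/((4*1)*6)) - 3)**2 = (sqrt((I*sqrt(6))**2 + (-7/((4*1)*6))**2) - 3)**2 = (sqrt(-6 + (-7/(4*6))**2) - 3)**2 = (sqrt(-6 + (-7/24)**2) - 3)**2 = (sqrt(-6 + 49/576) - 3)**2 = (sqrt(-3407/576) - 3)**2 = (I*sqrt(3407)/24 - 3)**2 = (-3 + I*sqrt(3407)/24)**2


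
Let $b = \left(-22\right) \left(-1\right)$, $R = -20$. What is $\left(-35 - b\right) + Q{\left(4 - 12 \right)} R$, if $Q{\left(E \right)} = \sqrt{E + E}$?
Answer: $-57 - 80 i \approx -57.0 - 80.0 i$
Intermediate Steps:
$Q{\left(E \right)} = \sqrt{2} \sqrt{E}$ ($Q{\left(E \right)} = \sqrt{2 E} = \sqrt{2} \sqrt{E}$)
$b = 22$
$\left(-35 - b\right) + Q{\left(4 - 12 \right)} R = \left(-35 - 22\right) + \sqrt{2} \sqrt{4 - 12} \left(-20\right) = -57 + \sqrt{2} \sqrt{-8} \left(-20\right) = -57 + \sqrt{2} \cdot 2 i \sqrt{2} \left(-20\right) = -57 + 4 i \left(-20\right) = -57 - 80 i$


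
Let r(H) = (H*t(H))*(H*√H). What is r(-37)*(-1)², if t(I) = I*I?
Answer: 1874161*I*√37 ≈ 1.14e+7*I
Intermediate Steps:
t(I) = I²
r(H) = H^(9/2) (r(H) = (H*H²)*(H*√H) = H³*H^(3/2) = H^(9/2))
r(-37)*(-1)² = (-37)^(9/2)*(-1)² = (1874161*I*√37)*1 = 1874161*I*√37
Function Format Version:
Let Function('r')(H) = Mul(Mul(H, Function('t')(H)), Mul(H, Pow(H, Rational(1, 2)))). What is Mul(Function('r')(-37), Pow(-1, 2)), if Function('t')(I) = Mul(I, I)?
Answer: Mul(1874161, I, Pow(37, Rational(1, 2))) ≈ Mul(1.1400e+7, I)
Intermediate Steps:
Function('t')(I) = Pow(I, 2)
Function('r')(H) = Pow(H, Rational(9, 2)) (Function('r')(H) = Mul(Mul(H, Pow(H, 2)), Mul(H, Pow(H, Rational(1, 2)))) = Mul(Pow(H, 3), Pow(H, Rational(3, 2))) = Pow(H, Rational(9, 2)))
Mul(Function('r')(-37), Pow(-1, 2)) = Mul(Pow(-37, Rational(9, 2)), Pow(-1, 2)) = Mul(Mul(1874161, I, Pow(37, Rational(1, 2))), 1) = Mul(1874161, I, Pow(37, Rational(1, 2)))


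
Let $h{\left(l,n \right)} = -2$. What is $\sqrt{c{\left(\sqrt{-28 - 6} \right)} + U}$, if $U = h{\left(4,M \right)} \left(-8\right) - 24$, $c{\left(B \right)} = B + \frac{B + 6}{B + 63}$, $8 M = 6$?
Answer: $2 \sqrt{7} \sqrt{\frac{-19 + 2 i \sqrt{34}}{63 + i \sqrt{34}}} \approx 0.99221 + 2.9802 i$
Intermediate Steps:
$M = \frac{3}{4}$ ($M = \frac{1}{8} \cdot 6 = \frac{3}{4} \approx 0.75$)
$c{\left(B \right)} = B + \frac{6 + B}{63 + B}$
$U = -8$ ($U = \left(-2\right) \left(-8\right) - 24 = 16 - 24 = -8$)
$\sqrt{c{\left(\sqrt{-28 - 6} \right)} + U} = \sqrt{\frac{6 + \left(\sqrt{-28 - 6}\right)^{2} + 64 \sqrt{-28 - 6}}{63 + \sqrt{-28 - 6}} - 8} = \sqrt{\frac{6 + \left(\sqrt{-34}\right)^{2} + 64 \sqrt{-34}}{63 + \sqrt{-34}} - 8} = \sqrt{\frac{6 + \left(i \sqrt{34}\right)^{2} + 64 i \sqrt{34}}{63 + i \sqrt{34}} - 8} = \sqrt{\frac{6 - 34 + 64 i \sqrt{34}}{63 + i \sqrt{34}} - 8} = \sqrt{\frac{-28 + 64 i \sqrt{34}}{63 + i \sqrt{34}} - 8} = \sqrt{-8 + \frac{-28 + 64 i \sqrt{34}}{63 + i \sqrt{34}}}$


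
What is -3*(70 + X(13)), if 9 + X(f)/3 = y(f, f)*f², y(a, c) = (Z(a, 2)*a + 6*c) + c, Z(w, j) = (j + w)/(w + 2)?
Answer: -158313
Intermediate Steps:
Z(w, j) = (j + w)/(2 + w)
y(a, c) = a + 7*c (y(a, c) = (((2 + a)/(2 + a))*a + 6*c) + c = (1*a + 6*c) + c = (a + 6*c) + c = a + 7*c)
X(f) = -27 + 24*f³ (X(f) = -27 + 3*((f + 7*f)*f²) = -27 + 3*((8*f)*f²) = -27 + 3*(8*f³) = -27 + 24*f³)
-3*(70 + X(13)) = -3*(70 + (-27 + 24*13³)) = -3*(70 + (-27 + 24*2197)) = -3*(70 + (-27 + 52728)) = -3*(70 + 52701) = -3*52771 = -158313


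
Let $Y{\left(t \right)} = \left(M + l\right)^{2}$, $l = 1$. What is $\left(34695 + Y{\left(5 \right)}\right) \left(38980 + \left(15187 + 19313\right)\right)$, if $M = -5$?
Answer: $2550564280$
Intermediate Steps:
$Y{\left(t \right)} = 16$ ($Y{\left(t \right)} = \left(-5 + 1\right)^{2} = \left(-4\right)^{2} = 16$)
$\left(34695 + Y{\left(5 \right)}\right) \left(38980 + \left(15187 + 19313\right)\right) = \left(34695 + 16\right) \left(38980 + \left(15187 + 19313\right)\right) = 34711 \left(38980 + 34500\right) = 34711 \cdot 73480 = 2550564280$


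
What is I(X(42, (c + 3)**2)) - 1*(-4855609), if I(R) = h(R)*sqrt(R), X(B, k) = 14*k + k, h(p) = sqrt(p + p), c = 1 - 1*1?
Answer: 4855609 + 135*sqrt(2) ≈ 4.8558e+6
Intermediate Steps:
c = 0 (c = 1 - 1 = 0)
h(p) = sqrt(2)*sqrt(p) (h(p) = sqrt(2*p) = sqrt(2)*sqrt(p))
X(B, k) = 15*k
I(R) = R*sqrt(2) (I(R) = (sqrt(2)*sqrt(R))*sqrt(R) = R*sqrt(2))
I(X(42, (c + 3)**2)) - 1*(-4855609) = (15*(0 + 3)**2)*sqrt(2) - 1*(-4855609) = (15*3**2)*sqrt(2) + 4855609 = (15*9)*sqrt(2) + 4855609 = 135*sqrt(2) + 4855609 = 4855609 + 135*sqrt(2)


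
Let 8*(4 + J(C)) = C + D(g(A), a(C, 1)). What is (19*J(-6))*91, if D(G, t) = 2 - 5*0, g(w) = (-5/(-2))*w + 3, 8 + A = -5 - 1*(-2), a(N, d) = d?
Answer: -15561/2 ≈ -7780.5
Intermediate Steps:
A = -11 (A = -8 + (-5 - 1*(-2)) = -8 + (-5 + 2) = -8 - 3 = -11)
g(w) = 3 + 5*w/2 (g(w) = (-5*(-½))*w + 3 = 5*w/2 + 3 = 3 + 5*w/2)
D(G, t) = 2 (D(G, t) = 2 + 0 = 2)
J(C) = -15/4 + C/8 (J(C) = -4 + (C + 2)/8 = -4 + (2 + C)/8 = -4 + (¼ + C/8) = -15/4 + C/8)
(19*J(-6))*91 = (19*(-15/4 + (⅛)*(-6)))*91 = (19*(-15/4 - ¾))*91 = (19*(-9/2))*91 = -171/2*91 = -15561/2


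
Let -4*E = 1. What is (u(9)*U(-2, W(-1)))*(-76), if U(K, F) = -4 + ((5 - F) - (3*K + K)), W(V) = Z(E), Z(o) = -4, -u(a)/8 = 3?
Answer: 23712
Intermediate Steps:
u(a) = -24 (u(a) = -8*3 = -24)
E = -¼ (E = -¼*1 = -¼ ≈ -0.25000)
W(V) = -4
U(K, F) = 1 - F - 4*K (U(K, F) = -4 + ((5 - F) - 4*K) = -4 + (5 - F - 4*K) = 1 - F - 4*K)
(u(9)*U(-2, W(-1)))*(-76) = -24*(1 - 1*(-4) - 4*(-2))*(-76) = -24*(1 + 4 + 8)*(-76) = -24*13*(-76) = -312*(-76) = 23712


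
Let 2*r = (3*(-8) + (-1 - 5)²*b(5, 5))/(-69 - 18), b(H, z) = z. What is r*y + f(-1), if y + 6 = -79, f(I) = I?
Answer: 2181/29 ≈ 75.207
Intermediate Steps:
y = -85 (y = -6 - 79 = -85)
r = -26/29 (r = ((3*(-8) + (-1 - 5)²*5)/(-69 - 18))/2 = ((-24 + (-6)²*5)/(-87))/2 = ((-24 + 36*5)*(-1/87))/2 = ((-24 + 180)*(-1/87))/2 = (156*(-1/87))/2 = (½)*(-52/29) = -26/29 ≈ -0.89655)
r*y + f(-1) = -26/29*(-85) - 1 = 2210/29 - 1 = 2181/29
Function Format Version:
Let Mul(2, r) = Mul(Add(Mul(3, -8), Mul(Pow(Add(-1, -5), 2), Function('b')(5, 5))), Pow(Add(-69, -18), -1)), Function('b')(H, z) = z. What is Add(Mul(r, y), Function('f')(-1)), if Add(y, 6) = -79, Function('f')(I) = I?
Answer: Rational(2181, 29) ≈ 75.207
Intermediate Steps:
y = -85 (y = Add(-6, -79) = -85)
r = Rational(-26, 29) (r = Mul(Rational(1, 2), Mul(Add(Mul(3, -8), Mul(Pow(Add(-1, -5), 2), 5)), Pow(Add(-69, -18), -1))) = Mul(Rational(1, 2), Mul(Add(-24, Mul(Pow(-6, 2), 5)), Pow(-87, -1))) = Mul(Rational(1, 2), Mul(Add(-24, Mul(36, 5)), Rational(-1, 87))) = Mul(Rational(1, 2), Mul(Add(-24, 180), Rational(-1, 87))) = Mul(Rational(1, 2), Mul(156, Rational(-1, 87))) = Mul(Rational(1, 2), Rational(-52, 29)) = Rational(-26, 29) ≈ -0.89655)
Add(Mul(r, y), Function('f')(-1)) = Add(Mul(Rational(-26, 29), -85), -1) = Add(Rational(2210, 29), -1) = Rational(2181, 29)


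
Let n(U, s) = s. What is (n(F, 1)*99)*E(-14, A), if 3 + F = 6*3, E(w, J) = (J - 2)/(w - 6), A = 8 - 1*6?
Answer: 0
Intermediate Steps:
A = 2 (A = 8 - 6 = 2)
E(w, J) = (-2 + J)/(-6 + w)
F = 15 (F = -3 + 6*3 = -3 + 18 = 15)
(n(F, 1)*99)*E(-14, A) = (1*99)*((-2 + 2)/(-6 - 14)) = 99*(0/(-20)) = 99*(-1/20*0) = 99*0 = 0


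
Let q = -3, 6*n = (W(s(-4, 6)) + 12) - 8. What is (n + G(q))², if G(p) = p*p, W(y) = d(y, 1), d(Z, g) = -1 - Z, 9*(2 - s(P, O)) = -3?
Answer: 6724/81 ≈ 83.012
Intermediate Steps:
s(P, O) = 7/3 (s(P, O) = 2 - ⅑*(-3) = 2 + ⅓ = 7/3)
W(y) = -1 - y
n = ⅑ (n = (((-1 - 1*7/3) + 12) - 8)/6 = (((-1 - 7/3) + 12) - 8)/6 = ((-10/3 + 12) - 8)/6 = (26/3 - 8)/6 = (⅙)*(⅔) = ⅑ ≈ 0.11111)
G(p) = p²
(n + G(q))² = (⅑ + (-3)²)² = (⅑ + 9)² = (82/9)² = 6724/81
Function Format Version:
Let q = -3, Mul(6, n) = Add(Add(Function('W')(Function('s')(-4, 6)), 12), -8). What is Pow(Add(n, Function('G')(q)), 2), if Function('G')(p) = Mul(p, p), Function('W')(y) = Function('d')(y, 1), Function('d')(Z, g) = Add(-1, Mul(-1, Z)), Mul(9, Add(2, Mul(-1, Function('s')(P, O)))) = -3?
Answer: Rational(6724, 81) ≈ 83.012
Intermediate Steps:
Function('s')(P, O) = Rational(7, 3) (Function('s')(P, O) = Add(2, Mul(Rational(-1, 9), -3)) = Add(2, Rational(1, 3)) = Rational(7, 3))
Function('W')(y) = Add(-1, Mul(-1, y))
n = Rational(1, 9) (n = Mul(Rational(1, 6), Add(Add(Add(-1, Mul(-1, Rational(7, 3))), 12), -8)) = Mul(Rational(1, 6), Add(Add(Add(-1, Rational(-7, 3)), 12), -8)) = Mul(Rational(1, 6), Add(Add(Rational(-10, 3), 12), -8)) = Mul(Rational(1, 6), Add(Rational(26, 3), -8)) = Mul(Rational(1, 6), Rational(2, 3)) = Rational(1, 9) ≈ 0.11111)
Function('G')(p) = Pow(p, 2)
Pow(Add(n, Function('G')(q)), 2) = Pow(Add(Rational(1, 9), Pow(-3, 2)), 2) = Pow(Add(Rational(1, 9), 9), 2) = Pow(Rational(82, 9), 2) = Rational(6724, 81)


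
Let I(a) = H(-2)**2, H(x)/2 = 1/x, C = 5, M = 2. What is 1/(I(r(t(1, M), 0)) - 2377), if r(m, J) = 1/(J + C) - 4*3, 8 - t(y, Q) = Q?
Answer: -1/2376 ≈ -0.00042088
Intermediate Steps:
t(y, Q) = 8 - Q
H(x) = 2/x (H(x) = 2*(1/x) = 2/x)
r(m, J) = -12 + 1/(5 + J) (r(m, J) = 1/(J + 5) - 4*3 = 1/(5 + J) - 12 = -12 + 1/(5 + J))
I(a) = 1 (I(a) = (2/(-2))**2 = (2*(-1/2))**2 = (-1)**2 = 1)
1/(I(r(t(1, M), 0)) - 2377) = 1/(1 - 2377) = 1/(-2376) = -1/2376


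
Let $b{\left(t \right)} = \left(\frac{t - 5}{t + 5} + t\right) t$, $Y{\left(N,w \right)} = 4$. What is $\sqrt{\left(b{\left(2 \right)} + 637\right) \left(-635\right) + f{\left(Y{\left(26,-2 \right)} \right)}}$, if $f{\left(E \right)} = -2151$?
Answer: $\frac{2 i \sqrt{5005861}}{7} \approx 639.25 i$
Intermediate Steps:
$b{\left(t \right)} = t \left(t + \frac{-5 + t}{5 + t}\right)$ ($b{\left(t \right)} = \left(\frac{-5 + t}{5 + t} + t\right) t = \left(t + \frac{-5 + t}{5 + t}\right) t = t \left(t + \frac{-5 + t}{5 + t}\right)$)
$\sqrt{\left(b{\left(2 \right)} + 637\right) \left(-635\right) + f{\left(Y{\left(26,-2 \right)} \right)}} = \sqrt{\left(\frac{2 \left(-5 + 2^{2} + 6 \cdot 2\right)}{5 + 2} + 637\right) \left(-635\right) - 2151} = \sqrt{\left(\frac{2 \left(-5 + 4 + 12\right)}{7} + 637\right) \left(-635\right) - 2151} = \sqrt{\left(2 \cdot \frac{1}{7} \cdot 11 + 637\right) \left(-635\right) - 2151} = \sqrt{\left(\frac{22}{7} + 637\right) \left(-635\right) - 2151} = \sqrt{\frac{4481}{7} \left(-635\right) - 2151} = \sqrt{- \frac{2845435}{7} - 2151} = \sqrt{- \frac{2860492}{7}} = \frac{2 i \sqrt{5005861}}{7}$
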